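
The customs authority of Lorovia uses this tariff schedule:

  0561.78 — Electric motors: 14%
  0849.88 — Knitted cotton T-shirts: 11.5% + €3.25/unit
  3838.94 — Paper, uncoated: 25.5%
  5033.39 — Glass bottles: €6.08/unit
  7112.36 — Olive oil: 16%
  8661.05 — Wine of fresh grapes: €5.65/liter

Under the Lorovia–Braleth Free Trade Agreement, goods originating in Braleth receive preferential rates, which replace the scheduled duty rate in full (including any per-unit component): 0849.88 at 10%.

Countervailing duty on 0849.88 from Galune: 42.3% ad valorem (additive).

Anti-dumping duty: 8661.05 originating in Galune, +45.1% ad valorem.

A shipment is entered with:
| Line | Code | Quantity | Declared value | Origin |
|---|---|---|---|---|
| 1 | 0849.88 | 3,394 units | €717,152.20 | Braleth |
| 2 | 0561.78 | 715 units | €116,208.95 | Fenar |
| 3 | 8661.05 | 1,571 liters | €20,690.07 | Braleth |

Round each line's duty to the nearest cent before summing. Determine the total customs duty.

€96,860.62

Line 1 (0849.88, Braleth, 3,394 units, €717,152.20):
Base rate for 0849.88 is 11.5% + €3.25/unit.
Origin Braleth qualifies under the Lorovia–Braleth agreement and 0849.88 is covered: preferential rate 10% applies instead.
The additional-duty order on 0849.88 targets Galune, not Braleth; it does not apply.
Duty = €717,152.20 × 10% = €71,715.22.
Line 2 (0561.78, Fenar, 715 units, €116,208.95):
Base rate for 0561.78 is 14%.
Duty = €116,208.95 × 14% = €16,269.25.
Line 3 (8661.05, Braleth, 1,571 liters, €20,690.07):
Base rate for 8661.05 is €5.65/liter.
Origin Braleth is the FTA partner but 8661.05 is not on the preference list; base rate stands.
The additional-duty order on 8661.05 targets Galune, not Braleth; it does not apply.
Duty = 1,571 × €5.65 = €8,876.15.
Total = €71,715.22 + €16,269.25 + €8,876.15 = €96,860.62.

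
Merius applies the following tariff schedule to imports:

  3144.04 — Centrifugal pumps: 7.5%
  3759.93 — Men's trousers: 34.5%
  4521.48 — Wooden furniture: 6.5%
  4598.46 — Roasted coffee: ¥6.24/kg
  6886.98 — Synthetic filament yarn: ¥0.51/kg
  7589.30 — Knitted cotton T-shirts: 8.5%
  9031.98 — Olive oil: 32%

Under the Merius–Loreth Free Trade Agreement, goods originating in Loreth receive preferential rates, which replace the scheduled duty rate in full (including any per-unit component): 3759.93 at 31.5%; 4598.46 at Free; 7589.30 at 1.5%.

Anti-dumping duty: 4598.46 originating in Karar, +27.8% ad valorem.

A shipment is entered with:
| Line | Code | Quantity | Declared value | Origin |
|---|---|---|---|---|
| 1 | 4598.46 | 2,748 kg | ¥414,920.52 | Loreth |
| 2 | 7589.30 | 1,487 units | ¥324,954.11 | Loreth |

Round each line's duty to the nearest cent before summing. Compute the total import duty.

Line 1 (4598.46, Loreth, 2,748 kg, ¥414,920.52):
Base rate for 4598.46 is ¥6.24/kg.
Origin Loreth qualifies under the Merius–Loreth agreement and 4598.46 is covered: preferential rate Free applies instead.
The additional-duty order on 4598.46 targets Karar, not Loreth; it does not apply.
Duty = ¥414,920.52 × 0% = ¥0.00.
Line 2 (7589.30, Loreth, 1,487 units, ¥324,954.11):
Base rate for 7589.30 is 8.5%.
Origin Loreth qualifies under the Merius–Loreth agreement and 7589.30 is covered: preferential rate 1.5% applies instead.
Duty = ¥324,954.11 × 1.5% = ¥4,874.31.
Total = ¥0.00 + ¥4,874.31 = ¥4,874.31.

¥4,874.31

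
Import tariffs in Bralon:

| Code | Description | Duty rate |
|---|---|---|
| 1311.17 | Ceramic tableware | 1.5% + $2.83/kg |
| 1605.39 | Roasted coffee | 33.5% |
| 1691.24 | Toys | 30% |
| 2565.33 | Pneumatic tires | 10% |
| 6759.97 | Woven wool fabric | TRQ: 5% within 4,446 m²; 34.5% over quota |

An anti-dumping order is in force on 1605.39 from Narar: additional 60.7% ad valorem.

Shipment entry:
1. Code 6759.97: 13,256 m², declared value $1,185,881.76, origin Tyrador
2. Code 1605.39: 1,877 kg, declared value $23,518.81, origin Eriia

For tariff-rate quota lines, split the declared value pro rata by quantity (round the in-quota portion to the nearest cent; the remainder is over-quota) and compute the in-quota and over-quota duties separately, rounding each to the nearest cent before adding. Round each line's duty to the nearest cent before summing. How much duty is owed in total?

$299,674.96

Line 1 (6759.97, Tyrador, 13,256 m², $1,185,881.76):
Code 6759.97 is under a tariff-rate quota (threshold 4,446 m²). In-quota: 4,446 m² at 5%; over-quota: 8,810 m² at 34.5%.
Pro-rata value split: in-quota = $1,185,881.76 × 4,446/13,256 = $397,739.16; over-quota = $1,185,881.76 − $397,739.16 = $788,142.60.
In-quota duty = $397,739.16 × 5% = $19,886.96. Over-quota duty = $788,142.60 × 34.5% = $271,909.20.
Line duty = $19,886.96 + $271,909.20 = $291,796.16.
Line 2 (1605.39, Eriia, 1,877 kg, $23,518.81):
Base rate for 1605.39 is 33.5%.
The additional-duty order on 1605.39 targets Narar, not Eriia; it does not apply.
Duty = $23,518.81 × 33.5% = $7,878.80.
Total = $291,796.16 + $7,878.80 = $299,674.96.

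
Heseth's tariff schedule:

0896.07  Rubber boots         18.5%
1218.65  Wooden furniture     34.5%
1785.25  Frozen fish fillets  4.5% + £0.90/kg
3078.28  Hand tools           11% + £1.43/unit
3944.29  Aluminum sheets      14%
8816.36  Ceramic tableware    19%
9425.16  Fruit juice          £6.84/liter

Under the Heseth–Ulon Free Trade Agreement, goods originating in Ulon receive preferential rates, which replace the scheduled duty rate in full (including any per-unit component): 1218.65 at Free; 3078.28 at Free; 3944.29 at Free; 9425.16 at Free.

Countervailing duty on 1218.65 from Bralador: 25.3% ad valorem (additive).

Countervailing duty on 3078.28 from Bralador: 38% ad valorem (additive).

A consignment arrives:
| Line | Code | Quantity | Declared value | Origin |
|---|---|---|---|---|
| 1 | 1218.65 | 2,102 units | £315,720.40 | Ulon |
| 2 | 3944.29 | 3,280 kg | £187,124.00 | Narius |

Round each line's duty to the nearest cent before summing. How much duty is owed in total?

£26,197.36

Line 1 (1218.65, Ulon, 2,102 units, £315,720.40):
Base rate for 1218.65 is 34.5%.
Origin Ulon qualifies under the Heseth–Ulon agreement and 1218.65 is covered: preferential rate Free applies instead.
The additional-duty order on 1218.65 targets Bralador, not Ulon; it does not apply.
Duty = £315,720.40 × 0% = £0.00.
Line 2 (3944.29, Narius, 3,280 kg, £187,124.00):
Base rate for 3944.29 is 14%.
3944.29 has an FTA preferential rate, but origin Narius is not Ulon; base rate stands.
Duty = £187,124.00 × 14% = £26,197.36.
Total = £0.00 + £26,197.36 = £26,197.36.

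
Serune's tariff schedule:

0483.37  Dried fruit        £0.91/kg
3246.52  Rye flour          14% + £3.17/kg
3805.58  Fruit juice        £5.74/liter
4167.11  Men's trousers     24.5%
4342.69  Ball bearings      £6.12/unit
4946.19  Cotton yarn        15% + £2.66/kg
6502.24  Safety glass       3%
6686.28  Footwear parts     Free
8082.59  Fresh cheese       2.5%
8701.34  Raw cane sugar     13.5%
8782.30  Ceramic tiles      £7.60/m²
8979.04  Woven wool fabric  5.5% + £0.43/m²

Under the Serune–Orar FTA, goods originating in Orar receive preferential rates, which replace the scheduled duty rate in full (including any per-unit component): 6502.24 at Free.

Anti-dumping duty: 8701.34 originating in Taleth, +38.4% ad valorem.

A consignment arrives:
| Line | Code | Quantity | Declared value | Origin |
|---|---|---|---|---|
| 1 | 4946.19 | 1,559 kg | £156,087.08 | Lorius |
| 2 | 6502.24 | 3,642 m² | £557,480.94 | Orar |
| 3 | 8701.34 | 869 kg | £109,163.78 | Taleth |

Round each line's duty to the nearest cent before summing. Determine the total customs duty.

Line 1 (4946.19, Lorius, 1,559 kg, £156,087.08):
Base rate for 4946.19 is 15% + £2.66/kg.
Duty = £156,087.08 × 15% + 1,559 × £2.66 = £27,560.00.
Line 2 (6502.24, Orar, 3,642 m², £557,480.94):
Base rate for 6502.24 is 3%.
Origin Orar qualifies under the Serune–Orar agreement and 6502.24 is covered: preferential rate Free applies instead.
Duty = £557,480.94 × 0% = £0.00.
Line 3 (8701.34, Taleth, 869 kg, £109,163.78):
Base rate for 8701.34 is 13.5%.
Additional duty on 8701.34 from Taleth: +38.4%. Applied ad valorem rate: 13.5% + 38.4% = 51.9%.
Duty = £109,163.78 × 51.9% = £56,656.00.
Total = £27,560.00 + £0.00 + £56,656.00 = £84,216.00.

£84,216.00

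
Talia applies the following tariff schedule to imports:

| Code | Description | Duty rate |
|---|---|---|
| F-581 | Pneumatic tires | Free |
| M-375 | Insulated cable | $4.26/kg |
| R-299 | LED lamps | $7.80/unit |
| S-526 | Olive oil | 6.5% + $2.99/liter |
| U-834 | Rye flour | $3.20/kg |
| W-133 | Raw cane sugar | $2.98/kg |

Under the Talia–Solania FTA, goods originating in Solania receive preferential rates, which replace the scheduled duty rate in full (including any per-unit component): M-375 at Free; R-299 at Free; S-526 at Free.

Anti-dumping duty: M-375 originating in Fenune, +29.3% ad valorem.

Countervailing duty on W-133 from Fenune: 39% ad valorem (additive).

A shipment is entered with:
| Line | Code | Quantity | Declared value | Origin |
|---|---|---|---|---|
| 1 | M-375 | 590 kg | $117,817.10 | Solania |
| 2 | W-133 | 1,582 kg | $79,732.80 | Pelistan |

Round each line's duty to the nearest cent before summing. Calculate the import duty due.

$4,714.36

Line 1 (M-375, Solania, 590 kg, $117,817.10):
Base rate for M-375 is $4.26/kg.
Origin Solania qualifies under the Talia–Solania agreement and M-375 is covered: preferential rate Free applies instead.
The additional-duty order on M-375 targets Fenune, not Solania; it does not apply.
Duty = $117,817.10 × 0% = $0.00.
Line 2 (W-133, Pelistan, 1,582 kg, $79,732.80):
Base rate for W-133 is $2.98/kg.
The additional-duty order on W-133 targets Fenune, not Pelistan; it does not apply.
Duty = 1,582 × $2.98 = $4,714.36.
Total = $0.00 + $4,714.36 = $4,714.36.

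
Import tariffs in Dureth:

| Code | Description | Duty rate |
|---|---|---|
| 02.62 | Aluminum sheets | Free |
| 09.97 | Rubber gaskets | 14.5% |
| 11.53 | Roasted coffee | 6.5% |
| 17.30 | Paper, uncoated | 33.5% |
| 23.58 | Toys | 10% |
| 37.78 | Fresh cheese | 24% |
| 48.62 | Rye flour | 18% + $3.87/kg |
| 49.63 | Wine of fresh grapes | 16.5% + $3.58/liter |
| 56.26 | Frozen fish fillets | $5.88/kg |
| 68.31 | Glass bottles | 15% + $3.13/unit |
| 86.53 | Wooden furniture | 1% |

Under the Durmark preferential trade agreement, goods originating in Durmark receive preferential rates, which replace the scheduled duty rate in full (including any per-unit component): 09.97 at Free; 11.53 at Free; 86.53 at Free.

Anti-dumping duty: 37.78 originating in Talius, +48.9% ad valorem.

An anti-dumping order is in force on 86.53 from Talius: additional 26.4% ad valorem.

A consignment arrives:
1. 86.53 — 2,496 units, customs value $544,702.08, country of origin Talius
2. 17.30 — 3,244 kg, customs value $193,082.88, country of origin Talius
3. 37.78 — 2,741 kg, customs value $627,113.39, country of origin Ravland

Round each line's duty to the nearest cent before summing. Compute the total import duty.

Line 1 (86.53, Talius, 2,496 units, $544,702.08):
Base rate for 86.53 is 1%.
86.53 has an FTA preferential rate, but origin Talius is not Durmark; base rate stands.
Additional duty on 86.53 from Talius: +26.4%. Applied ad valorem rate: 1% + 26.4% = 27.4%.
Duty = $544,702.08 × 27.4% = $149,248.37.
Line 2 (17.30, Talius, 3,244 kg, $193,082.88):
Base rate for 17.30 is 33.5%.
Duty = $193,082.88 × 33.5% = $64,682.76.
Line 3 (37.78, Ravland, 2,741 kg, $627,113.39):
Base rate for 37.78 is 24%.
The additional-duty order on 37.78 targets Talius, not Ravland; it does not apply.
Duty = $627,113.39 × 24% = $150,507.21.
Total = $149,248.37 + $64,682.76 + $150,507.21 = $364,438.34.

$364,438.34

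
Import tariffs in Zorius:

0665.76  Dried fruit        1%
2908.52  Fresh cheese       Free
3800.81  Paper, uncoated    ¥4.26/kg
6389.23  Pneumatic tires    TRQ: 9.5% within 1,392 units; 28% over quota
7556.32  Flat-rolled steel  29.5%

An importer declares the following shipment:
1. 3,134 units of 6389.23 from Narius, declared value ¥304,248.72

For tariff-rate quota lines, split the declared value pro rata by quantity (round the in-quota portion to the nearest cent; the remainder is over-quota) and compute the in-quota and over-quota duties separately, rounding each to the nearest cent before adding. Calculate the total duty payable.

¥60,189.60

Line 1 (6389.23, Narius, 3,134 units, ¥304,248.72):
Code 6389.23 is under a tariff-rate quota (threshold 1,392 units). In-quota: 1,392 units at 9.5%; over-quota: 1,742 units at 28%.
Pro-rata value split: in-quota = ¥304,248.72 × 1,392/3,134 = ¥135,135.36; over-quota = ¥304,248.72 − ¥135,135.36 = ¥169,113.36.
In-quota duty = ¥135,135.36 × 9.5% = ¥12,837.86. Over-quota duty = ¥169,113.36 × 28% = ¥47,351.74.
Line duty = ¥12,837.86 + ¥47,351.74 = ¥60,189.60.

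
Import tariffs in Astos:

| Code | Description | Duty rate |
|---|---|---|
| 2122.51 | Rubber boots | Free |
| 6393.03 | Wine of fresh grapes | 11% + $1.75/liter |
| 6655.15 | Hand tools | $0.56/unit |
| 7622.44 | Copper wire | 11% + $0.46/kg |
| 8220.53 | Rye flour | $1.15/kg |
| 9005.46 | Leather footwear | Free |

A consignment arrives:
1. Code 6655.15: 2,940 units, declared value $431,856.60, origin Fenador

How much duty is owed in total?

Line 1 (6655.15, Fenador, 2,940 units, $431,856.60):
Base rate for 6655.15 is $0.56/unit.
Duty = 2,940 × $0.56 = $1,646.40.

$1,646.40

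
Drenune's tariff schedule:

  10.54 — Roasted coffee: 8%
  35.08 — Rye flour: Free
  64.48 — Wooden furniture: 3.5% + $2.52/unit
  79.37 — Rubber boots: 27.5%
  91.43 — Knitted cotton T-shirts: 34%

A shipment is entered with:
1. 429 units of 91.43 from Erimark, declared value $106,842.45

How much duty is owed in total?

$36,326.43

Line 1 (91.43, Erimark, 429 units, $106,842.45):
Base rate for 91.43 is 34%.
Duty = $106,842.45 × 34% = $36,326.43.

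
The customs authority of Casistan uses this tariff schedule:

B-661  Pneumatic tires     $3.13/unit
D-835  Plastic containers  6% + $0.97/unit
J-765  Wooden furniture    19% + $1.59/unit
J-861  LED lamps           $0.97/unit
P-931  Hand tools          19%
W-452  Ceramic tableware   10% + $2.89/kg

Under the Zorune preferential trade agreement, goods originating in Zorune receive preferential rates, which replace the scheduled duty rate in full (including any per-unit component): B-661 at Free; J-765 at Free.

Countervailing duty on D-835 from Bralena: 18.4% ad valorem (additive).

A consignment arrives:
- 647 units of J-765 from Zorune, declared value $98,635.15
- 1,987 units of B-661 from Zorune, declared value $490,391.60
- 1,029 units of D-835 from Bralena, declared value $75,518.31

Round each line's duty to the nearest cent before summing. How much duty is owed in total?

Line 1 (J-765, Zorune, 647 units, $98,635.15):
Base rate for J-765 is 19% + $1.59/unit.
Origin Zorune qualifies under the Casistan–Zorune agreement and J-765 is covered: preferential rate Free applies instead.
Duty = $98,635.15 × 0% = $0.00.
Line 2 (B-661, Zorune, 1,987 units, $490,391.60):
Base rate for B-661 is $3.13/unit.
Origin Zorune qualifies under the Casistan–Zorune agreement and B-661 is covered: preferential rate Free applies instead.
Duty = $490,391.60 × 0% = $0.00.
Line 3 (D-835, Bralena, 1,029 units, $75,518.31):
Base rate for D-835 is 6% + $0.97/unit.
Additional duty on D-835 from Bralena: +18.4%. Applied ad valorem rate: 6% + 18.4% = 24.4%.
Duty = $75,518.31 × 24.4% + 1,029 × $0.97 = $19,424.60.
Total = $0.00 + $0.00 + $19,424.60 = $19,424.60.

$19,424.60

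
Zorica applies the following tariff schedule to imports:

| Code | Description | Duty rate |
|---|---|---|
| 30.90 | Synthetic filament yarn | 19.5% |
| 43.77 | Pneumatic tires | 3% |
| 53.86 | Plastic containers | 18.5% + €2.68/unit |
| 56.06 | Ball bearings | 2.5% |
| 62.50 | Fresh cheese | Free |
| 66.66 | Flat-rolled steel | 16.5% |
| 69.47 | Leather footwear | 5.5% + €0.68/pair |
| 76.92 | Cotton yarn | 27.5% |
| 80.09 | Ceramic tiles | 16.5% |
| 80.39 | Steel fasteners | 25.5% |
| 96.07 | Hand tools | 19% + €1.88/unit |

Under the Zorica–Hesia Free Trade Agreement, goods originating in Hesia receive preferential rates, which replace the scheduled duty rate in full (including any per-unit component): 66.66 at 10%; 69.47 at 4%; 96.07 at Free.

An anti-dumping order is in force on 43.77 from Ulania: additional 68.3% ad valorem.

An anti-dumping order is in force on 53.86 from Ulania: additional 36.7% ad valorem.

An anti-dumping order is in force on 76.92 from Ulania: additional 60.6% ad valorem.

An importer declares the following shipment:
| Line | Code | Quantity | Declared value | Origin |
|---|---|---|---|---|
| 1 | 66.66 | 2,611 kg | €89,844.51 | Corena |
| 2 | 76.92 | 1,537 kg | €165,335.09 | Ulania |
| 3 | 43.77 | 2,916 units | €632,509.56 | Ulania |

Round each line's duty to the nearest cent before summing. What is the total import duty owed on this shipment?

Line 1 (66.66, Corena, 2,611 kg, €89,844.51):
Base rate for 66.66 is 16.5%.
66.66 has an FTA preferential rate, but origin Corena is not Hesia; base rate stands.
Duty = €89,844.51 × 16.5% = €14,824.34.
Line 2 (76.92, Ulania, 1,537 kg, €165,335.09):
Base rate for 76.92 is 27.5%.
Additional duty on 76.92 from Ulania: +60.6%. Applied ad valorem rate: 27.5% + 60.6% = 88.1%.
Duty = €165,335.09 × 88.1% = €145,660.21.
Line 3 (43.77, Ulania, 2,916 units, €632,509.56):
Base rate for 43.77 is 3%.
Additional duty on 43.77 from Ulania: +68.3%. Applied ad valorem rate: 3% + 68.3% = 71.3%.
Duty = €632,509.56 × 71.3% = €450,979.32.
Total = €14,824.34 + €145,660.21 + €450,979.32 = €611,463.87.

€611,463.87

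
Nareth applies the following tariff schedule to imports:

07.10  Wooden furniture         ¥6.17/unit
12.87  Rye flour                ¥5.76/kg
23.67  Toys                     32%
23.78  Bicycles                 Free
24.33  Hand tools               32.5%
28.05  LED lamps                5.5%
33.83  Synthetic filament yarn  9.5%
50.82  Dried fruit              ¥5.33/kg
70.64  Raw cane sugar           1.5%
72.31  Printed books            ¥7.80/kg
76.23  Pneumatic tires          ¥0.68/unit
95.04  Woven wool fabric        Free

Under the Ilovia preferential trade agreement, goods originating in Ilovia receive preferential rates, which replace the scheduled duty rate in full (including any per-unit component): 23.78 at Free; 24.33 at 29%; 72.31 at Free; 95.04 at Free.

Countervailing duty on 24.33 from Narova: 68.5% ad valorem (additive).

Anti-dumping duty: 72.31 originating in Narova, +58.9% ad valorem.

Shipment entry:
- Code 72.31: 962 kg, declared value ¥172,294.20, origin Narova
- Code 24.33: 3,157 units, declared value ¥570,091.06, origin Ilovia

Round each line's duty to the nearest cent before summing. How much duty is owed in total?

¥274,311.29

Line 1 (72.31, Narova, 962 kg, ¥172,294.20):
Base rate for 72.31 is ¥7.80/kg.
72.31 has an FTA preferential rate, but origin Narova is not Ilovia; base rate stands.
Additional duty on 72.31 from Narova: +58.9% ad valorem. Applied ad valorem rate = 58.9%.
Duty = ¥172,294.20 × 58.9% + 962 × ¥7.80 = ¥108,984.88.
Line 2 (24.33, Ilovia, 3,157 units, ¥570,091.06):
Base rate for 24.33 is 32.5%.
Origin Ilovia qualifies under the Nareth–Ilovia agreement and 24.33 is covered: preferential rate 29% applies instead.
The additional-duty order on 24.33 targets Narova, not Ilovia; it does not apply.
Duty = ¥570,091.06 × 29% = ¥165,326.41.
Total = ¥108,984.88 + ¥165,326.41 = ¥274,311.29.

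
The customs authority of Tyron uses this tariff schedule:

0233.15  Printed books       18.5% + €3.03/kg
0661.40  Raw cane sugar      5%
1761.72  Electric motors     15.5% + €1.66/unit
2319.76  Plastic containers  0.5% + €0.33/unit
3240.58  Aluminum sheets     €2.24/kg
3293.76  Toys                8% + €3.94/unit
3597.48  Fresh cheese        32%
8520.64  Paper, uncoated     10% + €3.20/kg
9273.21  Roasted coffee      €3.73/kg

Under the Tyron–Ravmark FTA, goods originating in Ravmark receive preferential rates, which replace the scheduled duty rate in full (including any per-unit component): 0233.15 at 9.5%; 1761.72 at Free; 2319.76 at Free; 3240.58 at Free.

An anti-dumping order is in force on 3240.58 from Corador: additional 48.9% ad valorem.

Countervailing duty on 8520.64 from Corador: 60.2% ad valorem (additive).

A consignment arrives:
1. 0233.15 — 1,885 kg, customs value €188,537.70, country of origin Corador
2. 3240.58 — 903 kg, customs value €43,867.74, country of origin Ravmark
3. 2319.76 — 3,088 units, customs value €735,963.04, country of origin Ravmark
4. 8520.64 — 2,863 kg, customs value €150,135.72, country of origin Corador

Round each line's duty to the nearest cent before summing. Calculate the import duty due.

€155,147.90

Line 1 (0233.15, Corador, 1,885 kg, €188,537.70):
Base rate for 0233.15 is 18.5% + €3.03/kg.
0233.15 has an FTA preferential rate, but origin Corador is not Ravmark; base rate stands.
Duty = €188,537.70 × 18.5% + 1,885 × €3.03 = €40,591.02.
Line 2 (3240.58, Ravmark, 903 kg, €43,867.74):
Base rate for 3240.58 is €2.24/kg.
Origin Ravmark qualifies under the Tyron–Ravmark agreement and 3240.58 is covered: preferential rate Free applies instead.
The additional-duty order on 3240.58 targets Corador, not Ravmark; it does not apply.
Duty = €43,867.74 × 0% = €0.00.
Line 3 (2319.76, Ravmark, 3,088 units, €735,963.04):
Base rate for 2319.76 is 0.5% + €0.33/unit.
Origin Ravmark qualifies under the Tyron–Ravmark agreement and 2319.76 is covered: preferential rate Free applies instead.
Duty = €735,963.04 × 0% = €0.00.
Line 4 (8520.64, Corador, 2,863 kg, €150,135.72):
Base rate for 8520.64 is 10% + €3.20/kg.
Additional duty on 8520.64 from Corador: +60.2%. Applied ad valorem rate: 10% + 60.2% = 70.2%.
Duty = €150,135.72 × 70.2% + 2,863 × €3.20 = €114,556.88.
Total = €40,591.02 + €0.00 + €0.00 + €114,556.88 = €155,147.90.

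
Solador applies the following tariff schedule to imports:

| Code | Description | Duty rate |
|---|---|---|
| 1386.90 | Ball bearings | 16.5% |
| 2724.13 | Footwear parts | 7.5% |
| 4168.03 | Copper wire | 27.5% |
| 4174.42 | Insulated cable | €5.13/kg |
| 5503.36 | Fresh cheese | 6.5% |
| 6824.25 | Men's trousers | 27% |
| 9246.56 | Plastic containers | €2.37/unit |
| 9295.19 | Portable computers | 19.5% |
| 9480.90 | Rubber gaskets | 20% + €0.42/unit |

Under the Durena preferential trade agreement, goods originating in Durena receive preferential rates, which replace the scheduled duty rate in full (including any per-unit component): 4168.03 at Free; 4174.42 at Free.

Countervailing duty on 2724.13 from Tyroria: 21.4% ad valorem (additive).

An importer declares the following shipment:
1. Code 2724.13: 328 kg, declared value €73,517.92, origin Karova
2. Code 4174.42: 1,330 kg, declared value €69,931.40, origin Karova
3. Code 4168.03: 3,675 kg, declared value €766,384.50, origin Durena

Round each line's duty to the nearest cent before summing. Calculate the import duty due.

Line 1 (2724.13, Karova, 328 kg, €73,517.92):
Base rate for 2724.13 is 7.5%.
The additional-duty order on 2724.13 targets Tyroria, not Karova; it does not apply.
Duty = €73,517.92 × 7.5% = €5,513.84.
Line 2 (4174.42, Karova, 1,330 kg, €69,931.40):
Base rate for 4174.42 is €5.13/kg.
4174.42 has an FTA preferential rate, but origin Karova is not Durena; base rate stands.
Duty = 1,330 × €5.13 = €6,822.90.
Line 3 (4168.03, Durena, 3,675 kg, €766,384.50):
Base rate for 4168.03 is 27.5%.
Origin Durena qualifies under the Solador–Durena agreement and 4168.03 is covered: preferential rate Free applies instead.
Duty = €766,384.50 × 0% = €0.00.
Total = €5,513.84 + €6,822.90 + €0.00 = €12,336.74.

€12,336.74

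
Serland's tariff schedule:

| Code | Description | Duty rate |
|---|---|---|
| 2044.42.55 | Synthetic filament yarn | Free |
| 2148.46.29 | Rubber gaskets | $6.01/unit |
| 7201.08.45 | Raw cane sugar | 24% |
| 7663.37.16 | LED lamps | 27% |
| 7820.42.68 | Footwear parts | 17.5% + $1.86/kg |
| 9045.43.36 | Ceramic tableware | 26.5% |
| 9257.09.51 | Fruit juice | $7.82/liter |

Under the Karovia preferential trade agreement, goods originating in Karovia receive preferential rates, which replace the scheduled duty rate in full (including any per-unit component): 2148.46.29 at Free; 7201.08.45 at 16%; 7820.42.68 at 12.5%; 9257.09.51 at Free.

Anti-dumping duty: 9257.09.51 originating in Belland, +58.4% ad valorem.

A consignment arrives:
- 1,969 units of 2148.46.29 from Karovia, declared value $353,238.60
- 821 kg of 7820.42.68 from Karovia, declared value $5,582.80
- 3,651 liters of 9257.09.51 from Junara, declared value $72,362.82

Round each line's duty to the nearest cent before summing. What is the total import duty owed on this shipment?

$29,248.67

Line 1 (2148.46.29, Karovia, 1,969 units, $353,238.60):
Base rate for 2148.46.29 is $6.01/unit.
Origin Karovia qualifies under the Serland–Karovia agreement and 2148.46.29 is covered: preferential rate Free applies instead.
Duty = $353,238.60 × 0% = $0.00.
Line 2 (7820.42.68, Karovia, 821 kg, $5,582.80):
Base rate for 7820.42.68 is 17.5% + $1.86/kg.
Origin Karovia qualifies under the Serland–Karovia agreement and 7820.42.68 is covered: preferential rate 12.5% applies instead.
Duty = $5,582.80 × 12.5% = $697.85.
Line 3 (9257.09.51, Junara, 3,651 liters, $72,362.82):
Base rate for 9257.09.51 is $7.82/liter.
9257.09.51 has an FTA preferential rate, but origin Junara is not Karovia; base rate stands.
The additional-duty order on 9257.09.51 targets Belland, not Junara; it does not apply.
Duty = 3,651 × $7.82 = $28,550.82.
Total = $0.00 + $697.85 + $28,550.82 = $29,248.67.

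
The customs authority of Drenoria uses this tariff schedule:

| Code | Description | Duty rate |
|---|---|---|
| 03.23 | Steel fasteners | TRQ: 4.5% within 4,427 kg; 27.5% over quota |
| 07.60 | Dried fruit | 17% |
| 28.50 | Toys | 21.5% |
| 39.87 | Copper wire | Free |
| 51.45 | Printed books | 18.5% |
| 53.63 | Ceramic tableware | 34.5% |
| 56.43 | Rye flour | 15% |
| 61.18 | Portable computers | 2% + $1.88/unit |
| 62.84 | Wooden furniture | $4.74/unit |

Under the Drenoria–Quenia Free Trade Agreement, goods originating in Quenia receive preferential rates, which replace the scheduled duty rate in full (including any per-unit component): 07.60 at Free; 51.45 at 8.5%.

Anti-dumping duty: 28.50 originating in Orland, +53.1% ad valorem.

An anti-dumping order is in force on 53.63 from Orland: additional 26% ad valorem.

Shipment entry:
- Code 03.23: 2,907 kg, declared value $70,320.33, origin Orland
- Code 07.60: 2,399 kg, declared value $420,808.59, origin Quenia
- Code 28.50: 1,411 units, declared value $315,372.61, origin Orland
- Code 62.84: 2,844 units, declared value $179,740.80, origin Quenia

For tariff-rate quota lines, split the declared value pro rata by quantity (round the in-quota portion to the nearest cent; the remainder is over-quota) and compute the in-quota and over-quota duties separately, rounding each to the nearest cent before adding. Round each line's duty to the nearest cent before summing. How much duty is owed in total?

$251,912.94

Line 1 (03.23, Orland, 2,907 kg, $70,320.33):
Code 03.23 is under a tariff-rate quota (threshold 4,427 kg). Quantity 2,907 kg is within the quota, so the in-quota rate 4.5% applies to the full value.
Duty = $70,320.33 × 4.5% = $3,164.41.
Line 2 (07.60, Quenia, 2,399 kg, $420,808.59):
Base rate for 07.60 is 17%.
Origin Quenia qualifies under the Drenoria–Quenia agreement and 07.60 is covered: preferential rate Free applies instead.
Duty = $420,808.59 × 0% = $0.00.
Line 3 (28.50, Orland, 1,411 units, $315,372.61):
Base rate for 28.50 is 21.5%.
Additional duty on 28.50 from Orland: +53.1%. Applied ad valorem rate: 21.5% + 53.1% = 74.6%.
Duty = $315,372.61 × 74.6% = $235,267.97.
Line 4 (62.84, Quenia, 2,844 units, $179,740.80):
Base rate for 62.84 is $4.74/unit.
Origin Quenia is the FTA partner but 62.84 is not on the preference list; base rate stands.
Duty = 2,844 × $4.74 = $13,480.56.
Total = $3,164.41 + $0.00 + $235,267.97 + $13,480.56 = $251,912.94.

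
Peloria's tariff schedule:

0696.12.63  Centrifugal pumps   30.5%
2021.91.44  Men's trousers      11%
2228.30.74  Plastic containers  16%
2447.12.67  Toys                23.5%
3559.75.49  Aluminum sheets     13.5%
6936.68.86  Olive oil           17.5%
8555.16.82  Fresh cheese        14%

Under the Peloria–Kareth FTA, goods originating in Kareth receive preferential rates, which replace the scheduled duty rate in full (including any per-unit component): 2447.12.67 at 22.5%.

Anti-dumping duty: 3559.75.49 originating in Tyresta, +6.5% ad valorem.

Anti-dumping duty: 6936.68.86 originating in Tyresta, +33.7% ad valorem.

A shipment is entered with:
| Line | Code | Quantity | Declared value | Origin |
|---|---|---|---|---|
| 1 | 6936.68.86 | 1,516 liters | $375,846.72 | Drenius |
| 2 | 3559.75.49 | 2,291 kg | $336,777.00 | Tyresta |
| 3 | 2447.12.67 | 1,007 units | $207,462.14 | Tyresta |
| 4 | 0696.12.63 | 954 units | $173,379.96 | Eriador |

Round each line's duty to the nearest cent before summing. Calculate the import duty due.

Line 1 (6936.68.86, Drenius, 1,516 liters, $375,846.72):
Base rate for 6936.68.86 is 17.5%.
The additional-duty order on 6936.68.86 targets Tyresta, not Drenius; it does not apply.
Duty = $375,846.72 × 17.5% = $65,773.18.
Line 2 (3559.75.49, Tyresta, 2,291 kg, $336,777.00):
Base rate for 3559.75.49 is 13.5%.
Additional duty on 3559.75.49 from Tyresta: +6.5%. Applied ad valorem rate: 13.5% + 6.5% = 20%.
Duty = $336,777.00 × 20% = $67,355.40.
Line 3 (2447.12.67, Tyresta, 1,007 units, $207,462.14):
Base rate for 2447.12.67 is 23.5%.
2447.12.67 has an FTA preferential rate, but origin Tyresta is not Kareth; base rate stands.
Duty = $207,462.14 × 23.5% = $48,753.60.
Line 4 (0696.12.63, Eriador, 954 units, $173,379.96):
Base rate for 0696.12.63 is 30.5%.
Duty = $173,379.96 × 30.5% = $52,880.89.
Total = $65,773.18 + $67,355.40 + $48,753.60 + $52,880.89 = $234,763.07.

$234,763.07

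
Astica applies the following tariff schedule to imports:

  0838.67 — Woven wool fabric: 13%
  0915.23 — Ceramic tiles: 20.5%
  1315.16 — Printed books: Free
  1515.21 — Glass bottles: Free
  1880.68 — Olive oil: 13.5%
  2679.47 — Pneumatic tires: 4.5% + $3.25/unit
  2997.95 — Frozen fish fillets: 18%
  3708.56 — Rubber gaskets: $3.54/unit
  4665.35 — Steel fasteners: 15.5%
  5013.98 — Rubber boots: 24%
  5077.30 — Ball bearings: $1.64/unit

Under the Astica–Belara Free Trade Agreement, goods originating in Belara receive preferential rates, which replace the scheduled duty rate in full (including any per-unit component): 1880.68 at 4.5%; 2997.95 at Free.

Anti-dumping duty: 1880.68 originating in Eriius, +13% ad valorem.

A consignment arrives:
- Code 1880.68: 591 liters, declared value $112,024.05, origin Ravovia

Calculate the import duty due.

Line 1 (1880.68, Ravovia, 591 liters, $112,024.05):
Base rate for 1880.68 is 13.5%.
1880.68 has an FTA preferential rate, but origin Ravovia is not Belara; base rate stands.
The additional-duty order on 1880.68 targets Eriius, not Ravovia; it does not apply.
Duty = $112,024.05 × 13.5% = $15,123.25.

$15,123.25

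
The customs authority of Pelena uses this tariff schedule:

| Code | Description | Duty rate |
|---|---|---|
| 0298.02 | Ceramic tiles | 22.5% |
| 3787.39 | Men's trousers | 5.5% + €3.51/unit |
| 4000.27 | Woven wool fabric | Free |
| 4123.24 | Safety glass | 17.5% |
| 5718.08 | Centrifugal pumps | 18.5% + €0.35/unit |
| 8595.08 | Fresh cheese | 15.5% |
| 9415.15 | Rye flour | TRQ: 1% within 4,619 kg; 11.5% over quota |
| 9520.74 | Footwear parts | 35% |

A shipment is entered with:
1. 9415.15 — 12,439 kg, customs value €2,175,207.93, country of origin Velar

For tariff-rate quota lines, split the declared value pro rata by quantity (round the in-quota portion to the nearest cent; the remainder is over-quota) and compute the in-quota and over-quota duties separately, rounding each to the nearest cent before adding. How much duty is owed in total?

Line 1 (9415.15, Velar, 12,439 kg, €2,175,207.93):
Code 9415.15 is under a tariff-rate quota (threshold 4,619 kg). In-quota: 4,619 kg at 1%; over-quota: 7,820 kg at 11.5%.
Pro-rata value split: in-quota = €2,175,207.93 × 4,619/12,439 = €807,724.53; over-quota = €2,175,207.93 − €807,724.53 = €1,367,483.40.
In-quota duty = €807,724.53 × 1% = €8,077.25. Over-quota duty = €1,367,483.40 × 11.5% = €157,260.59.
Line duty = €8,077.25 + €157,260.59 = €165,337.84.

€165,337.84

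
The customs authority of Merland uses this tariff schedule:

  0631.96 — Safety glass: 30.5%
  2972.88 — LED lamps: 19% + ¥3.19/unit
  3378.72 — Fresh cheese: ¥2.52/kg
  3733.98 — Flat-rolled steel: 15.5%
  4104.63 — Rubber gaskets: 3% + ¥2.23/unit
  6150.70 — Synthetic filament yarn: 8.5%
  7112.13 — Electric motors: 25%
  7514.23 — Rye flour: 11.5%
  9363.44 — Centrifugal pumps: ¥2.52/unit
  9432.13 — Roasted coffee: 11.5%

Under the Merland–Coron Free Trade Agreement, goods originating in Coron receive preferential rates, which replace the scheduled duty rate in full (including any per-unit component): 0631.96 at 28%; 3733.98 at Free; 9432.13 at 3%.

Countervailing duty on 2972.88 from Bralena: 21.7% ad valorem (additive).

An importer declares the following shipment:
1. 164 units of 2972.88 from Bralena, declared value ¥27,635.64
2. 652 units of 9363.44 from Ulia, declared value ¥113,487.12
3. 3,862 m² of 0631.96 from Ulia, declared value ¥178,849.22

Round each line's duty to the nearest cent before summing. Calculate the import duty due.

Line 1 (2972.88, Bralena, 164 units, ¥27,635.64):
Base rate for 2972.88 is 19% + ¥3.19/unit.
Additional duty on 2972.88 from Bralena: +21.7%. Applied ad valorem rate: 19% + 21.7% = 40.7%.
Duty = ¥27,635.64 × 40.7% + 164 × ¥3.19 = ¥11,770.87.
Line 2 (9363.44, Ulia, 652 units, ¥113,487.12):
Base rate for 9363.44 is ¥2.52/unit.
Duty = 652 × ¥2.52 = ¥1,643.04.
Line 3 (0631.96, Ulia, 3,862 m², ¥178,849.22):
Base rate for 0631.96 is 30.5%.
0631.96 has an FTA preferential rate, but origin Ulia is not Coron; base rate stands.
Duty = ¥178,849.22 × 30.5% = ¥54,549.01.
Total = ¥11,770.87 + ¥1,643.04 + ¥54,549.01 = ¥67,962.92.

¥67,962.92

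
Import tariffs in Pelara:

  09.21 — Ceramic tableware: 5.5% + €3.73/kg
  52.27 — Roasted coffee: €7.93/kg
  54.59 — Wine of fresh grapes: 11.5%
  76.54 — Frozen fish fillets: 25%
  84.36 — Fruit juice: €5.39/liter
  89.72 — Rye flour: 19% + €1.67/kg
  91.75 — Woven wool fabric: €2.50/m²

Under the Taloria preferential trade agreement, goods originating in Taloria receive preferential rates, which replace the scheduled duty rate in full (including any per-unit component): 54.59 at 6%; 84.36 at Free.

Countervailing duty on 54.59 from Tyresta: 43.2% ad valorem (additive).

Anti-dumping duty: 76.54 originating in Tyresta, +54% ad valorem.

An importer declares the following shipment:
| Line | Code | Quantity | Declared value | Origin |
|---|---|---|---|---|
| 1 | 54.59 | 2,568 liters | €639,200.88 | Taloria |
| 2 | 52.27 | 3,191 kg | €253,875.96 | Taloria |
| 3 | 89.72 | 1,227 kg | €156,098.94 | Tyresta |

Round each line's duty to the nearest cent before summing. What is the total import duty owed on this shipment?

€95,364.57

Line 1 (54.59, Taloria, 2,568 liters, €639,200.88):
Base rate for 54.59 is 11.5%.
Origin Taloria qualifies under the Pelara–Taloria agreement and 54.59 is covered: preferential rate 6% applies instead.
The additional-duty order on 54.59 targets Tyresta, not Taloria; it does not apply.
Duty = €639,200.88 × 6% = €38,352.05.
Line 2 (52.27, Taloria, 3,191 kg, €253,875.96):
Base rate for 52.27 is €7.93/kg.
Origin Taloria is the FTA partner but 52.27 is not on the preference list; base rate stands.
Duty = 3,191 × €7.93 = €25,304.63.
Line 3 (89.72, Tyresta, 1,227 kg, €156,098.94):
Base rate for 89.72 is 19% + €1.67/kg.
Duty = €156,098.94 × 19% + 1,227 × €1.67 = €31,707.89.
Total = €38,352.05 + €25,304.63 + €31,707.89 = €95,364.57.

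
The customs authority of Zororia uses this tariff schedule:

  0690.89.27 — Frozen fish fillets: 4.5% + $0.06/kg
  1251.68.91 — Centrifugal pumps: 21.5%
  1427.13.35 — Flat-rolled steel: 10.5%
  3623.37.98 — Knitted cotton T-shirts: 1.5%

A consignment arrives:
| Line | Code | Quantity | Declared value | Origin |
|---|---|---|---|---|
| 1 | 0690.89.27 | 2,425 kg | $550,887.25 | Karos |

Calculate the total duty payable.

$24,935.43

Line 1 (0690.89.27, Karos, 2,425 kg, $550,887.25):
Base rate for 0690.89.27 is 4.5% + $0.06/kg.
Duty = $550,887.25 × 4.5% + 2,425 × $0.06 = $24,935.43.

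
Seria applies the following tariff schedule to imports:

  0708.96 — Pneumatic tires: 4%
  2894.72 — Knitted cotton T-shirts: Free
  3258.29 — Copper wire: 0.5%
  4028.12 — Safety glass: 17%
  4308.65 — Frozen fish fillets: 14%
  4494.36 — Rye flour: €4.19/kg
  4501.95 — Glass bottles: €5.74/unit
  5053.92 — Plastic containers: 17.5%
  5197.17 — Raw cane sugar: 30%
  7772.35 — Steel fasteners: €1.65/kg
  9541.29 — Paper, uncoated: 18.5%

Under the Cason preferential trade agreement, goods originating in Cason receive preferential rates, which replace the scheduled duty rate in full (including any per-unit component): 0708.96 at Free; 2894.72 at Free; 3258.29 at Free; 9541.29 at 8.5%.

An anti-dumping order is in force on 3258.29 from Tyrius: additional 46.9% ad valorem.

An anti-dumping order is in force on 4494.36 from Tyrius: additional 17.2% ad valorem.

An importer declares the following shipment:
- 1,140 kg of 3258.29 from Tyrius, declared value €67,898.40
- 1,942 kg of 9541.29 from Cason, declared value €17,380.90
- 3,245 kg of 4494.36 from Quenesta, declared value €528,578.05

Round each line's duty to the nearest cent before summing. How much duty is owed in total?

Line 1 (3258.29, Tyrius, 1,140 kg, €67,898.40):
Base rate for 3258.29 is 0.5%.
3258.29 has an FTA preferential rate, but origin Tyrius is not Cason; base rate stands.
Additional duty on 3258.29 from Tyrius: +46.9%. Applied ad valorem rate: 0.5% + 46.9% = 47.4%.
Duty = €67,898.40 × 47.4% = €32,183.84.
Line 2 (9541.29, Cason, 1,942 kg, €17,380.90):
Base rate for 9541.29 is 18.5%.
Origin Cason qualifies under the Seria–Cason agreement and 9541.29 is covered: preferential rate 8.5% applies instead.
Duty = €17,380.90 × 8.5% = €1,477.38.
Line 3 (4494.36, Quenesta, 3,245 kg, €528,578.05):
Base rate for 4494.36 is €4.19/kg.
The additional-duty order on 4494.36 targets Tyrius, not Quenesta; it does not apply.
Duty = 3,245 × €4.19 = €13,596.55.
Total = €32,183.84 + €1,477.38 + €13,596.55 = €47,257.77.

€47,257.77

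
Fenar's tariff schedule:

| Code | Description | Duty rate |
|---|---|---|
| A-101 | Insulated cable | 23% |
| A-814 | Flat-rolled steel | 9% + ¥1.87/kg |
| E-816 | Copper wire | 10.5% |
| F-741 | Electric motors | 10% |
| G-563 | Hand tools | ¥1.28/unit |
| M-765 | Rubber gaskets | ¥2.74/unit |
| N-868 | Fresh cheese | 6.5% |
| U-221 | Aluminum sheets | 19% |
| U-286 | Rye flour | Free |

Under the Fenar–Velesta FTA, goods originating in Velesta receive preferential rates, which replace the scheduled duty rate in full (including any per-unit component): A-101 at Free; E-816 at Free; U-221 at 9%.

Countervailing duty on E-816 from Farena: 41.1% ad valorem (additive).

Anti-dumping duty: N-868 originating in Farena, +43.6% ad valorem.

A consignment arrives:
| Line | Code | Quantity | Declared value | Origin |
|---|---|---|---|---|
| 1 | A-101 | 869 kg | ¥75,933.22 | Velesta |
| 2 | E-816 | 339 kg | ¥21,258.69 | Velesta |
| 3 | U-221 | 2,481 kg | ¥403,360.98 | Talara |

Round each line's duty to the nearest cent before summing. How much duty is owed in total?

Line 1 (A-101, Velesta, 869 kg, ¥75,933.22):
Base rate for A-101 is 23%.
Origin Velesta qualifies under the Fenar–Velesta agreement and A-101 is covered: preferential rate Free applies instead.
Duty = ¥75,933.22 × 0% = ¥0.00.
Line 2 (E-816, Velesta, 339 kg, ¥21,258.69):
Base rate for E-816 is 10.5%.
Origin Velesta qualifies under the Fenar–Velesta agreement and E-816 is covered: preferential rate Free applies instead.
The additional-duty order on E-816 targets Farena, not Velesta; it does not apply.
Duty = ¥21,258.69 × 0% = ¥0.00.
Line 3 (U-221, Talara, 2,481 kg, ¥403,360.98):
Base rate for U-221 is 19%.
U-221 has an FTA preferential rate, but origin Talara is not Velesta; base rate stands.
Duty = ¥403,360.98 × 19% = ¥76,638.59.
Total = ¥0.00 + ¥0.00 + ¥76,638.59 = ¥76,638.59.

¥76,638.59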